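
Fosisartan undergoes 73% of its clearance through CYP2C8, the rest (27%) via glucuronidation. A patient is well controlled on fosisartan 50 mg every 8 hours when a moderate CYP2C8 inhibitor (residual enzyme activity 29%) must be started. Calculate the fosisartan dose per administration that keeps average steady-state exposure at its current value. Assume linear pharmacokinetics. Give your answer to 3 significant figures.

24.1 mg

The CYP2C8 pathway (73% of clearance) drops to 0.29× activity: 0.73 × 0.29 = 0.2117.
The remaining 27% of clearance is unaffected.
Relative clearance = 0.2117 + 0.27 = 0.4817.
Exposure is unchanged when dose changes in proportion to clearance. New dose = 50 mg × 0.4817 = 24.1 mg.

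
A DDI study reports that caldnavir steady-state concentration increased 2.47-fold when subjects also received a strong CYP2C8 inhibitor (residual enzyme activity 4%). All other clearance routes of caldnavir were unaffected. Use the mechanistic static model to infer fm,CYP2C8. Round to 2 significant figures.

0.62

Call the CYP2C8 fraction fm. After the interaction, CL_new/CL_old = fm × 0.04 + (1 − fm).
Steady-state concentration ratio = 1 / (new CL fraction), so new CL fraction = 1 / 2.47 = 0.4049.
fm × 0.04 + 1 − fm = 0.4049  ⇒  fm × (0.04 − 1) = −0.5951  ⇒  fm = 0.62.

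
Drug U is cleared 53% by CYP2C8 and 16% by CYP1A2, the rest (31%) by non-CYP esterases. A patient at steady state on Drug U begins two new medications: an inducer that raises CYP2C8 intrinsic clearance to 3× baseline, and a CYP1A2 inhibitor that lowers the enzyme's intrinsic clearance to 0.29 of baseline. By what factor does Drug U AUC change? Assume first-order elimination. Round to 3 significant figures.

0.514

The CYP2C8 pathway (53% of clearance) rises to 3× activity: 0.53 × 3 = 1.59.
The CYP1A2 pathway (16% of clearance) is reduced to 0.29× activity: 0.16 × 0.29 = 0.0464.
The remaining 31% of clearance is unaffected.
CL_new/CL_old = 1.59 + 0.0464 + 0.31 = 1.9464.
Because AUC varies inversely with clearance, the combined effect is 1 / 1.9464 = 0.514.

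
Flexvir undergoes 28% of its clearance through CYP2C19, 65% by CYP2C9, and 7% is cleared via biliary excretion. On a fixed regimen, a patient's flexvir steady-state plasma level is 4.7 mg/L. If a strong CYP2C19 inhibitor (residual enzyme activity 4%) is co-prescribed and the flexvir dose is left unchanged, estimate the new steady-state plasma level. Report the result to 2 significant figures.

The CYP2C19 pathway (28% of clearance) falls to 0.04× activity: 0.28 × 0.04 = 0.0112.
CYP2C9 (65%) and the residual 7% are unaffected.
Relative clearance = 0.0112 + 0.65 + 0.07 = 0.7312.
New steady-state plasma level = baseline ÷ relative clearance = 4.7 / 0.7312 = 6.4 mg/L.

6.4 mg/L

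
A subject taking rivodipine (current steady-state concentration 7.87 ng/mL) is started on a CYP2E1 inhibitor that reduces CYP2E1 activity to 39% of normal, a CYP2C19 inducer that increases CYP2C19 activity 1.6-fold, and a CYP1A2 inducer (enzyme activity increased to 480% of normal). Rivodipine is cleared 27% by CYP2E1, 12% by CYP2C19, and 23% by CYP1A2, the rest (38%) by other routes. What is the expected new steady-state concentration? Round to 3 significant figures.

4.42 ng/mL

The CYP2E1 pathway (27% of clearance) is reduced to 0.39× activity: 0.27 × 0.39 = 0.1053.
The CYP2C19 pathway (12% of clearance) rises to 1.6× activity: 0.12 × 1.6 = 0.192.
The CYP1A2 pathway (23% of clearance) increases to 4.8× activity: 0.23 × 4.8 = 1.104.
Non-CYP routes (38%) are unchanged.
Relative clearance = 0.1053 + 0.192 + 1.104 + 0.38 = 1.7813.
Dividing the baseline by the relative clearance: 7.87 / 1.7813 = 4.42 ng/mL.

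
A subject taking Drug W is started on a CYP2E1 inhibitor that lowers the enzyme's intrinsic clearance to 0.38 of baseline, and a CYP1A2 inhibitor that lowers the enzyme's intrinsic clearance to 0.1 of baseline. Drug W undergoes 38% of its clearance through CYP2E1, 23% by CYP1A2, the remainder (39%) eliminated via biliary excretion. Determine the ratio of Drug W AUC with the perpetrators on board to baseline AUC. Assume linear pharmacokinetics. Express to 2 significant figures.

1.8

CYP2E1: 0.38 × 0.38 = 0.1444
CYP1A2: 0.23 × 0.1 = 0.023
Other: 0.39 (unchanged)
CL_new/CL_old = 0.1444 + 0.023 + 0.39 = 0.5574.
AUC ∝ 1/CL: fold-change = 1 / 0.5574 = 1.8.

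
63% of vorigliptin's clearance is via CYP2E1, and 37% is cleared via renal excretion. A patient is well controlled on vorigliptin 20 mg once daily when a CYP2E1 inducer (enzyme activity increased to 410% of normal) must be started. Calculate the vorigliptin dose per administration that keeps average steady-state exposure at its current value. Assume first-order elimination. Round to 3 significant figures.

59.1 mg

The CYP2E1 pathway (63% of clearance) increases to 4.1× activity: 0.63 × 4.1 = 2.583.
The remaining 37% of clearance is unaffected.
New clearance relative to baseline: 2.583 + 0.37 = 2.953.
Exposure is unchanged when dose changes in proportion to clearance. New dose = 20 mg × 2.953 = 59.1 mg.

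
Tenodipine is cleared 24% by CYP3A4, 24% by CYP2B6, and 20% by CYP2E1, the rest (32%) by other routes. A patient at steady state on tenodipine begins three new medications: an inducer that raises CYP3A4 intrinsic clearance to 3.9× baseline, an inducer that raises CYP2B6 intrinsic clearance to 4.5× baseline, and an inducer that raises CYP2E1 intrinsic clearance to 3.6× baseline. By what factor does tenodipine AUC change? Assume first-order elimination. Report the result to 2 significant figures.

0.33

The CYP3A4 pathway (24% of clearance) is boosted to 3.9× activity: 0.24 × 3.9 = 0.936.
The CYP2B6 pathway (24% of clearance) is boosted to 4.5× activity: 0.24 × 4.5 = 1.08.
The CYP2E1 pathway (20% of clearance) rises to 3.6× activity: 0.2 × 3.6 = 0.72.
The remaining 32% of clearance is unaffected.
Relative clearance = 0.936 + 1.08 + 0.72 + 0.32 = 3.056.
Net AUC ratio = 1 / 3.056 = 0.33.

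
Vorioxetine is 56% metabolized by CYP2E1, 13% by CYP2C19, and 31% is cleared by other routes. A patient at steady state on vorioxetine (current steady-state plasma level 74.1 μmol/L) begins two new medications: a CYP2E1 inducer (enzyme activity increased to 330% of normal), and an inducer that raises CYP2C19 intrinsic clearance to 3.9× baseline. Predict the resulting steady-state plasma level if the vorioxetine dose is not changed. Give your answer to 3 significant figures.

CYP2E1: 0.56 × 3.3 = 1.848
CYP2C19: 0.13 × 3.9 = 0.507
Other: 0.31 (unchanged)
CL_new/CL_old = 1.848 + 0.507 + 0.31 = 2.665.
Steady-state plasma level ∝ 1/CL: new value = 74.1 / 2.665 = 27.8 μmol/L.

27.8 μmol/L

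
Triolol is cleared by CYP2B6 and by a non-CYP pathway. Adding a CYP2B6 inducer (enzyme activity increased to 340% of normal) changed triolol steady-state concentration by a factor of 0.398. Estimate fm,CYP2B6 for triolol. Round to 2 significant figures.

CL'/CL = 1 / 0.398 = 2.513
3.4·fm + (1 − fm) = 2.513
fm = (2.513 − 1) / (3.4 − 1) = 0.63

0.63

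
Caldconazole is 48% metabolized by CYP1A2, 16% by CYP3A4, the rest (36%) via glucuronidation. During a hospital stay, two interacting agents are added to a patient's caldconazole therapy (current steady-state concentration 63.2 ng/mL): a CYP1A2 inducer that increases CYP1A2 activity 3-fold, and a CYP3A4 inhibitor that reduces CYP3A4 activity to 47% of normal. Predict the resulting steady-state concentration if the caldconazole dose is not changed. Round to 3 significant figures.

33.7 ng/mL

CYP1A2: 0.48 × 3 = 1.44
CYP3A4: 0.16 × 0.47 = 0.0752
Other: 0.36 (unchanged)
Relative clearance = 1.44 + 0.0752 + 0.36 = 1.8752.
New steady-state concentration = 63.2 / 1.8752 = 33.7 ng/mL (concentration scales inversely with clearance).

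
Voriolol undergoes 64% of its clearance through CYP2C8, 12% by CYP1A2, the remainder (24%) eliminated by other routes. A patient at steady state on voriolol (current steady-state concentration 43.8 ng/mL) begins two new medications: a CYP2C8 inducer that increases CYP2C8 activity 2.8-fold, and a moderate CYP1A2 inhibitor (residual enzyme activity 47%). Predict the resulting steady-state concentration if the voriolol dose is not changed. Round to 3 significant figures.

The CYP2C8 pathway (64% of clearance) is boosted to 2.8× activity: 0.64 × 2.8 = 1.792.
The CYP1A2 pathway (12% of clearance) is reduced to 0.47× activity: 0.12 × 0.47 = 0.0564.
The remaining 24% of clearance is unaffected.
New clearance relative to baseline: 1.792 + 0.0564 + 0.24 = 2.0884.
Dividing the baseline by the relative clearance: 43.8 / 2.0884 = 21.0 ng/mL.

21.0 ng/mL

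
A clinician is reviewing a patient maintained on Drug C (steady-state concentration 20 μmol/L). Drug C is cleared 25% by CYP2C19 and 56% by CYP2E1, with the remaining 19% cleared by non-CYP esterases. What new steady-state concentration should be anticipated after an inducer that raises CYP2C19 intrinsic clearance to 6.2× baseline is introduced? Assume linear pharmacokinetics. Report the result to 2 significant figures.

The CYP2C19 pathway (25% of clearance) increases to 6.2× activity: 0.25 × 6.2 = 1.55.
CYP2E1 (56%) and the residual 19% are unaffected.
New clearance relative to baseline: 1.55 + 0.56 + 0.19 = 2.3.
Steady-state concentration ∝ 1/CL, so new value = 20 / 2.3 = 8.7 μmol/L.

8.7 μmol/L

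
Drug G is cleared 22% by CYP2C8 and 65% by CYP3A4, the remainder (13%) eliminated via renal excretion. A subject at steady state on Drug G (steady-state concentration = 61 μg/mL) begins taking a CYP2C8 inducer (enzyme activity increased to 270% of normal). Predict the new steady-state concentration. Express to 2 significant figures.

The CYP2C8 pathway (22% of clearance) rises to 2.7× activity: 0.22 × 2.7 = 0.594.
CYP3A4 (65%) and the residual 13% are unaffected.
Relative clearance = 0.594 + 0.65 + 0.13 = 1.374.
With dosing unchanged, steady-state concentration scales as 1/CL: 61 / 1.374 = 44 μg/mL.

44 μg/mL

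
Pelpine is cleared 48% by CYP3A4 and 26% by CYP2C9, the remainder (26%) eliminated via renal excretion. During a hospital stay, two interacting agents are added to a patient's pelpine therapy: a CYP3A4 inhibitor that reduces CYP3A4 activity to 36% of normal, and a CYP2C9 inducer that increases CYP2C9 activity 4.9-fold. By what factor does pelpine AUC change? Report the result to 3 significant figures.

0.586

The CYP3A4 pathway (48% of clearance) is reduced to 0.36× activity: 0.48 × 0.36 = 0.1728.
The CYP2C9 pathway (26% of clearance) increases to 4.9× activity: 0.26 × 4.9 = 1.274.
Non-CYP routes (26%) are unchanged.
Relative clearance = 0.1728 + 1.274 + 0.26 = 1.7068.
Because AUC varies inversely with clearance, the combined effect is 1 / 1.7068 = 0.586.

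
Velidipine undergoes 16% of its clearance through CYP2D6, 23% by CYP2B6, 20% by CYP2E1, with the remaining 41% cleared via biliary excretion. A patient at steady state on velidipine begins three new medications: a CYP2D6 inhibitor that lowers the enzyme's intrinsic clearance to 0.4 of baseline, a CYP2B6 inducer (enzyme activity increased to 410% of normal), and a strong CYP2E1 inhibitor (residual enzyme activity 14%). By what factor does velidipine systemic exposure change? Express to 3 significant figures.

0.692

The CYP2D6 pathway (16% of clearance) drops to 0.4× activity: 0.16 × 0.4 = 0.064.
The CYP2B6 pathway (23% of clearance) is boosted to 4.1× activity: 0.23 × 4.1 = 0.943.
The CYP2E1 pathway (20% of clearance) falls to 0.14× activity: 0.2 × 0.14 = 0.028.
Non-CYP routes (41%) are unchanged.
New clearance relative to baseline: 0.064 + 0.943 + 0.028 + 0.41 = 1.445.
Systemic exposure ∝ 1/CL: fold-change = 1 / 1.445 = 0.692.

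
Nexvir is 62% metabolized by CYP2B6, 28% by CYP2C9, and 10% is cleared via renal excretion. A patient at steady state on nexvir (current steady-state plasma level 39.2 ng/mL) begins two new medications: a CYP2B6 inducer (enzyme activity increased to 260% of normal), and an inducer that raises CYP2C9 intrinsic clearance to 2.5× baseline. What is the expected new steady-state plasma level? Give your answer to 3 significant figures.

16.3 ng/mL

CYP2B6: 0.62 × 2.6 = 1.612
CYP2C9: 0.28 × 2.5 = 0.7
Other: 0.1 (unchanged)
CL_new/CL_old = 1.612 + 0.7 + 0.1 = 2.412.
Steady-state plasma level ∝ 1/CL: new value = 39.2 / 2.412 = 16.3 ng/mL.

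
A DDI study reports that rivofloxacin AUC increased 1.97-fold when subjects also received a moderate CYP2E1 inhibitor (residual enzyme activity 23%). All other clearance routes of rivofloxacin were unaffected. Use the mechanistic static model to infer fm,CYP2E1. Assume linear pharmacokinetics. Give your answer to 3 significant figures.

CL'/CL = 1 / 1.97 = 0.5076
0.23·fm + (1 − fm) = 0.5076
fm = (0.5076 − 1) / (0.23 − 1) = 0.639

0.639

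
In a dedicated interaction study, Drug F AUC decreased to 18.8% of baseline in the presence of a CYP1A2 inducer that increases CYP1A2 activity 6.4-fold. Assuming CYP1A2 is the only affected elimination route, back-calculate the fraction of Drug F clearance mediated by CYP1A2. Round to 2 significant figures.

CL'/CL = 1 / 0.188 = 5.319
6.4·fm + (1 − fm) = 5.319
fm = (5.319 − 1) / (6.4 − 1) = 0.80

0.80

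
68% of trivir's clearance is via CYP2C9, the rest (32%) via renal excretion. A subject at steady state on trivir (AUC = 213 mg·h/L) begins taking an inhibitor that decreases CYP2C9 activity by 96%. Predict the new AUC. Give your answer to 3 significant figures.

The CYP2C9 pathway (68% of clearance) drops to 0.04× activity: 0.68 × 0.04 = 0.0272.
The remaining 32% of clearance is unaffected.
New clearance relative to baseline: 0.0272 + 0.32 = 0.3472.
With dosing unchanged, AUC scales as 1/CL: 213 / 0.3472 = 613 mg·h/L.

613 mg·h/L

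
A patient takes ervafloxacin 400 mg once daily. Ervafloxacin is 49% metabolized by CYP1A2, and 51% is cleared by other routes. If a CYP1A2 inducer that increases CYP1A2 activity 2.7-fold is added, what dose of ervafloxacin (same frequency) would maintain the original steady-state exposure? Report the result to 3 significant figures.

733 mg

The CYP1A2 pathway (49% of clearance) increases to 2.7× activity: 0.49 × 2.7 = 1.323.
Non-CYP routes (51%) are unchanged.
New clearance relative to baseline: 1.323 + 0.51 = 1.833.
To maintain the same steady-state level, dose must scale with clearance: new dose = 400 × 1.833 = 733 mg.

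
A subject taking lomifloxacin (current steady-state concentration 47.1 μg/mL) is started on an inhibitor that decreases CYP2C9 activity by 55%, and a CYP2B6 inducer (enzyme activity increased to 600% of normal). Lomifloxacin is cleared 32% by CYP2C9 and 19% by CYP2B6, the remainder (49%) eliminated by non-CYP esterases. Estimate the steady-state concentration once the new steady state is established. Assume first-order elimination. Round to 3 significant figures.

26.6 μg/mL

CYP2C9: 0.32 × 0.45 = 0.144
CYP2B6: 0.19 × 6 = 1.14
Other: 0.49 (unchanged)
CL_new/CL_old = 0.144 + 1.14 + 0.49 = 1.774.
New steady-state concentration = 47.1 / 1.774 = 26.6 μg/mL (concentration scales inversely with clearance).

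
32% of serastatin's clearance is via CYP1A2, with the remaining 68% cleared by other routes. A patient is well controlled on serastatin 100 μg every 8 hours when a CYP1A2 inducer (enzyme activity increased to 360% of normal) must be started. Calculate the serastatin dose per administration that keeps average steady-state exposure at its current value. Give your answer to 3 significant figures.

The CYP1A2 pathway (32% of clearance) increases to 3.6× activity: 0.32 × 3.6 = 1.152.
The remaining 68% of clearance is unaffected.
Relative clearance = 1.152 + 0.68 = 1.832.
Css,avg = (dose rate)/CL, so holding Css fixed requires dose ∝ CL: 100 × 1.832 = 183 μg.

183 μg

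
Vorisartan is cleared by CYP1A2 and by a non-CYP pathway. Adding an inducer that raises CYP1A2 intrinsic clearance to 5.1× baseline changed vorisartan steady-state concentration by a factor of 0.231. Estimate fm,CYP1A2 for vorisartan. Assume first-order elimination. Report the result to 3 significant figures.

Let fm be the CYP1A2 fraction. New clearance relative to baseline = fm × 5.1 + (1 − fm).
Steady-state concentration ratio = 1 / (new CL fraction), so new CL fraction = 1 / 0.231 = 4.329.
fm × 5.1 + 1 − fm = 4.329  ⇒  fm × (5.1 − 1) = 3.329  ⇒  fm = 0.812.

0.812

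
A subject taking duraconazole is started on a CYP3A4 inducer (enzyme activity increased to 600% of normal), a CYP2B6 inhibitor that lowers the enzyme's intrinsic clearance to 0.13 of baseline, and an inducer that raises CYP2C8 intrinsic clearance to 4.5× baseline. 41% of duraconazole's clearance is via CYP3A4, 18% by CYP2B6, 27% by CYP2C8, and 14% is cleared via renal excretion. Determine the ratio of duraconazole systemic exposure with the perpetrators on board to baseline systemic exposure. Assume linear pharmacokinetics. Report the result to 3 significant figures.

The CYP3A4 pathway (41% of clearance) rises to 6× activity: 0.41 × 6 = 2.46.
The CYP2B6 pathway (18% of clearance) drops to 0.13× activity: 0.18 × 0.13 = 0.0234.
The CYP2C8 pathway (27% of clearance) rises to 4.5× activity: 0.27 × 4.5 = 1.215.
Non-CYP routes (14%) are unchanged.
Relative clearance = 2.46 + 0.0234 + 1.215 + 0.14 = 3.8384.
Net systemic exposure ratio = 1 / 3.8384 = 0.261.

0.261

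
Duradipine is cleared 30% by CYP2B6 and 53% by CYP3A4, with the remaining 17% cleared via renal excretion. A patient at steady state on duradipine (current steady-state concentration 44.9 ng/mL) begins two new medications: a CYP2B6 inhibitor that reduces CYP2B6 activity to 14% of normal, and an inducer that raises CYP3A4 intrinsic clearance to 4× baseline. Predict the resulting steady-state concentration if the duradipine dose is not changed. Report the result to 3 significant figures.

19.3 ng/mL

CYP2B6: 0.3 × 0.14 = 0.042
CYP3A4: 0.53 × 4 = 2.12
Other: 0.17 (unchanged)
CL_new/CL_old = 0.042 + 2.12 + 0.17 = 2.332.
Dividing the baseline by the relative clearance: 44.9 / 2.332 = 19.3 ng/mL.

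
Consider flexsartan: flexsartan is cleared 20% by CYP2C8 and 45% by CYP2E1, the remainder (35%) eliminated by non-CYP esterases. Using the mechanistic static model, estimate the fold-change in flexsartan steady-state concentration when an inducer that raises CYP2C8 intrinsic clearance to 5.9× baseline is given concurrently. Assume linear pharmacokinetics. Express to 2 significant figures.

0.51

The CYP2C8 pathway (20% of clearance) increases to 5.9× activity: 0.2 × 5.9 = 1.18.
CYP2E1 (45%) and the residual 35% are unaffected.
CL_new/CL_old = 1.18 + 0.45 + 0.35 = 1.98.
Steady-state concentration is inversely proportional to clearance, so the fold-change is 1 / 1.98 = 0.51.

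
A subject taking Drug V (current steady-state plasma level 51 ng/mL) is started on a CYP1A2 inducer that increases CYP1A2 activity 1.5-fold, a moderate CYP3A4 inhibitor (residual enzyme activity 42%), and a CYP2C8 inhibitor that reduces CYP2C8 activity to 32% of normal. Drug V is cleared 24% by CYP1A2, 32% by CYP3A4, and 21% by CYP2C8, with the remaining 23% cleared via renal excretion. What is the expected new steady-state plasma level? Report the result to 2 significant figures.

The CYP1A2 pathway (24% of clearance) rises to 1.5× activity: 0.24 × 1.5 = 0.36.
The CYP3A4 pathway (32% of clearance) is reduced to 0.42× activity: 0.32 × 0.42 = 0.1344.
The CYP2C8 pathway (21% of clearance) falls to 0.32× activity: 0.21 × 0.32 = 0.0672.
Non-CYP routes (23%) are unchanged.
CL_new/CL_old = 0.36 + 0.1344 + 0.0672 + 0.23 = 0.7916.
Steady-state plasma level ∝ 1/CL: new value = 51 / 0.7916 = 64 ng/mL.

64 ng/mL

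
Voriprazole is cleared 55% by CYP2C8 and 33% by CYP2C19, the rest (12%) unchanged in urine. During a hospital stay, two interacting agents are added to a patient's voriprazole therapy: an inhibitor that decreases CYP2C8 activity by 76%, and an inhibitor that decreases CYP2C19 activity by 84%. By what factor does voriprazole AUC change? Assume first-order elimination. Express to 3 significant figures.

3.28

CYP2C8: 0.55 × 0.24 = 0.132
CYP2C19: 0.33 × 0.16 = 0.0528
Other: 0.12 (unchanged)
CL_new/CL_old = 0.132 + 0.0528 + 0.12 = 0.3048.
Net AUC ratio = 1 / 0.3048 = 3.28.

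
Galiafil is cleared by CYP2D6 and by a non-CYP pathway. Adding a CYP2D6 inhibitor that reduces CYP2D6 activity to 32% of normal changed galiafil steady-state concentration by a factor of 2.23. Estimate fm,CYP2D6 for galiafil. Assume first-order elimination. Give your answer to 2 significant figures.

Write x for the fraction cleared via CYP2D6. The observed steady-state concentration change means clearance fell to 1/2.23 = 0.4484 of baseline.
Setting x·0.32 + (1 − x) = 0.4484 and solving: x = (0.4484 − 1)/(0.32 − 1) = 0.81.

0.81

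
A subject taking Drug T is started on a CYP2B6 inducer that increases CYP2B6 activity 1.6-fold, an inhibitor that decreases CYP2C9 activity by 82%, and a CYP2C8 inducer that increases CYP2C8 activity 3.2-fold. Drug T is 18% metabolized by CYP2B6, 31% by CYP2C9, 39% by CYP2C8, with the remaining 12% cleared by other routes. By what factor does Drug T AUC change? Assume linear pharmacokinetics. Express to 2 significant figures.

The CYP2B6 pathway (18% of clearance) rises to 1.6× activity: 0.18 × 1.6 = 0.288.
The CYP2C9 pathway (31% of clearance) drops to 0.18× activity: 0.31 × 0.18 = 0.0558.
The CYP2C8 pathway (39% of clearance) increases to 3.2× activity: 0.39 × 3.2 = 1.248.
Non-CYP routes (12%) are unchanged.
CL_new/CL_old = 0.288 + 0.0558 + 1.248 + 0.12 = 1.7118.
Because AUC varies inversely with clearance, the combined effect is 1 / 1.7118 = 0.58.

0.58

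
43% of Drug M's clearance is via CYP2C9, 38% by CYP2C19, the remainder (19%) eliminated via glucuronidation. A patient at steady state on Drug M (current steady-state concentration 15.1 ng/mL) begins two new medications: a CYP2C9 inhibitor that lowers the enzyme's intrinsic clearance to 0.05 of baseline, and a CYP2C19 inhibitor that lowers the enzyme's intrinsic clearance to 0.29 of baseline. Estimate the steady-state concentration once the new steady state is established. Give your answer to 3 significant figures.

CYP2C9: 0.43 × 0.05 = 0.0215
CYP2C19: 0.38 × 0.29 = 0.1102
Other: 0.19 (unchanged)
CL_new/CL_old = 0.0215 + 0.1102 + 0.19 = 0.3217.
Dividing the baseline by the relative clearance: 15.1 / 0.3217 = 46.9 ng/mL.

46.9 ng/mL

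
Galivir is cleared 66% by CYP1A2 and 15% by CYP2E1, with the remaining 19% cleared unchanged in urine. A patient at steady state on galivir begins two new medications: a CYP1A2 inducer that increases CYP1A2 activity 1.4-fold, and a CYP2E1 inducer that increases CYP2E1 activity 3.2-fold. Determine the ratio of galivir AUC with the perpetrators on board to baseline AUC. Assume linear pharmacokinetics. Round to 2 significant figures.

CYP1A2: 0.66 × 1.4 = 0.924
CYP2E1: 0.15 × 3.2 = 0.48
Other: 0.19 (unchanged)
New clearance relative to baseline: 0.924 + 0.48 + 0.19 = 1.594.
AUC ∝ 1/CL: fold-change = 1 / 1.594 = 0.63.

0.63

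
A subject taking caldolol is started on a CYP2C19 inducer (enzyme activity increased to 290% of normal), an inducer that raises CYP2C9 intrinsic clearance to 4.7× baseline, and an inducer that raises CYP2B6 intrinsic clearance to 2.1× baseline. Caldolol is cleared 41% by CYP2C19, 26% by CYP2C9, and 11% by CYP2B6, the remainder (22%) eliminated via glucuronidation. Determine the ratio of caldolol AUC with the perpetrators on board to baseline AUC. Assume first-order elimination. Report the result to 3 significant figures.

0.349

CYP2C19: 0.41 × 2.9 = 1.189
CYP2C9: 0.26 × 4.7 = 1.222
CYP2B6: 0.11 × 2.1 = 0.231
Other: 0.22 (unchanged)
CL_new/CL_old = 1.189 + 1.222 + 0.231 + 0.22 = 2.862.
Net AUC ratio = 1 / 2.862 = 0.349.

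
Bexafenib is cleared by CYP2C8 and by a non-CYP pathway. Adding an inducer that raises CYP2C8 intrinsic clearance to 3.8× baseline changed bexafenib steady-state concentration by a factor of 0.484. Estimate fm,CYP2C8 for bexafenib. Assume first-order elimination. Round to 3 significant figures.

0.381

CL'/CL = 1 / 0.484 = 2.066
3.8·fm + (1 − fm) = 2.066
fm = (2.066 − 1) / (3.8 − 1) = 0.381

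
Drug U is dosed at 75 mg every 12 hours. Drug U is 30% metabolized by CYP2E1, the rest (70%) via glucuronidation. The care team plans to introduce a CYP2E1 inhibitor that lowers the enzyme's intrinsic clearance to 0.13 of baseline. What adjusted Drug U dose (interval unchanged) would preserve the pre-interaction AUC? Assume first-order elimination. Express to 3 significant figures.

55.4 mg

CYP2E1: 0.3 × 0.13 = 0.039
Other: 0.7 (unchanged)
New clearance relative to baseline: 0.039 + 0.7 = 0.739.
Exposure is unchanged when dose changes in proportion to clearance. New dose = 75 mg × 0.739 = 55.4 mg.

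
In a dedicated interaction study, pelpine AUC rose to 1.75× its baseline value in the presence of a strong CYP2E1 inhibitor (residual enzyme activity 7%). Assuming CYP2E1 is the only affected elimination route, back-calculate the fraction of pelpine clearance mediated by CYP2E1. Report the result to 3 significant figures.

0.461

Let x = fm,CYP2E1. Because AUC ∝ 1/CL, relative clearance fell to 1/1.75 = 0.5714.
Only the CYP2E1 route changed, so 0.5714 = x·0.07 + (1 − x), giving x = 0.461.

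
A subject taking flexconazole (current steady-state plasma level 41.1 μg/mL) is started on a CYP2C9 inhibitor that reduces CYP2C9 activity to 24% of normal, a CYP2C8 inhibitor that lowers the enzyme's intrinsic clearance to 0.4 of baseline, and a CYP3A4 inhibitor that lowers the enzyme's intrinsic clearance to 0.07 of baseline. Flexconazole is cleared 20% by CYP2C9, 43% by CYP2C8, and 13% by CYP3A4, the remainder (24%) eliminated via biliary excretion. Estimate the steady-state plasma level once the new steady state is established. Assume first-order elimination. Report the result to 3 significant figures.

The CYP2C9 pathway (20% of clearance) drops to 0.24× activity: 0.2 × 0.24 = 0.048.
The CYP2C8 pathway (43% of clearance) is reduced to 0.4× activity: 0.43 × 0.4 = 0.172.
The CYP3A4 pathway (13% of clearance) is reduced to 0.07× activity: 0.13 × 0.07 = 0.0091.
Non-CYP routes (24%) are unchanged.
Relative clearance = 0.048 + 0.172 + 0.0091 + 0.24 = 0.4691.
New steady-state plasma level = 41.1 / 0.4691 = 87.6 μg/mL (concentration scales inversely with clearance).

87.6 μg/mL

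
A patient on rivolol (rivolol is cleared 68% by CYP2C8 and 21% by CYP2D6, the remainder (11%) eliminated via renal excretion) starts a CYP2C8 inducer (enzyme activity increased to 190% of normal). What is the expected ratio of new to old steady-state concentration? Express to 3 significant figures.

0.620

The CYP2C8 pathway (68% of clearance) rises to 1.9× activity: 0.68 × 1.9 = 1.292.
CYP2D6 (21%) and the residual 11% are unaffected.
CL_new/CL_old = 1.292 + 0.21 + 0.11 = 1.612.
Steady-state concentration ratio = CL_old/CL_new = 1 / 1.612 = 0.620.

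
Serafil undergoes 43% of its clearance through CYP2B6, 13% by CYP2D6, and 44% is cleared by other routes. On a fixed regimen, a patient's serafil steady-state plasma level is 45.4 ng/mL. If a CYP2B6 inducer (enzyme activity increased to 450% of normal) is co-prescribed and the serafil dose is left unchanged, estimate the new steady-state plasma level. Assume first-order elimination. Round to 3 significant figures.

18.1 ng/mL

CYP2B6: 0.43 × 4.5 = 1.935
CYP2D6: 0.13 (unchanged)
Other: 0.44 (unchanged)
CL_new/CL_old = 1.935 + 0.13 + 0.44 = 2.505.
New steady-state plasma level = baseline ÷ relative clearance = 45.4 / 2.505 = 18.1 ng/mL.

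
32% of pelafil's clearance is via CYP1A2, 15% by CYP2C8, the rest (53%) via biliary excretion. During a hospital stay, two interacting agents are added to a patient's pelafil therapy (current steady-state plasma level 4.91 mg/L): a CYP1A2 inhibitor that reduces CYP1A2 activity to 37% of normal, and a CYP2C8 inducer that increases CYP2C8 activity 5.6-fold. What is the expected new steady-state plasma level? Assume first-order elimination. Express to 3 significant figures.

3.30 mg/L

The CYP1A2 pathway (32% of clearance) falls to 0.37× activity: 0.32 × 0.37 = 0.1184.
The CYP2C8 pathway (15% of clearance) increases to 5.6× activity: 0.15 × 5.6 = 0.84.
Non-CYP routes (53%) are unchanged.
New clearance relative to baseline: 0.1184 + 0.84 + 0.53 = 1.4884.
New steady-state plasma level = 4.91 / 1.4884 = 3.30 mg/L (concentration scales inversely with clearance).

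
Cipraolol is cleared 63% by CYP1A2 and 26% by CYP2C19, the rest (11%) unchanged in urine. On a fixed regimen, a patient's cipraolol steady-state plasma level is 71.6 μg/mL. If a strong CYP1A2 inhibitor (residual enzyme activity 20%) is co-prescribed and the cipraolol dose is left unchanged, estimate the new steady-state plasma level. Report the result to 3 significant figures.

144 μg/mL

The CYP1A2 pathway (63% of clearance) drops to 0.2× activity: 0.63 × 0.2 = 0.126.
CYP2C19 (26%) and the residual 11% are unaffected.
New clearance relative to baseline: 0.126 + 0.26 + 0.11 = 0.496.
New steady-state plasma level = baseline ÷ relative clearance = 71.6 / 0.496 = 144 μg/mL.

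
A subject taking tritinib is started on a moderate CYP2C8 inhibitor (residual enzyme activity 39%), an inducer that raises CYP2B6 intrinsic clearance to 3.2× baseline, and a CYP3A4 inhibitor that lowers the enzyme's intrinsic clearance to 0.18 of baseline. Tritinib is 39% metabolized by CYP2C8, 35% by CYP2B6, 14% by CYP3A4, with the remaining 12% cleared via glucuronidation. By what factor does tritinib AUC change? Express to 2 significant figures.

CYP2C8: 0.39 × 0.39 = 0.1521
CYP2B6: 0.35 × 3.2 = 1.12
CYP3A4: 0.14 × 0.18 = 0.0252
Other: 0.12 (unchanged)
CL_new/CL_old = 0.1521 + 1.12 + 0.0252 + 0.12 = 1.4173.
Net AUC ratio = 1 / 1.4173 = 0.71.

0.71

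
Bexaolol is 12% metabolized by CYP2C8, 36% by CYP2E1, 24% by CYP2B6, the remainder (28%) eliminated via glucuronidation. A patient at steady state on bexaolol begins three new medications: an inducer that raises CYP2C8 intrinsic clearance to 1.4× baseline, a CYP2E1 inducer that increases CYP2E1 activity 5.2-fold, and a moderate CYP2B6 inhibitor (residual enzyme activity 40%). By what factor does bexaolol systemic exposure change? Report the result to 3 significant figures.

CYP2C8: 0.12 × 1.4 = 0.168
CYP2E1: 0.36 × 5.2 = 1.872
CYP2B6: 0.24 × 0.4 = 0.096
Other: 0.28 (unchanged)
Relative clearance = 0.168 + 1.872 + 0.096 + 0.28 = 2.416.
Net systemic exposure ratio = 1 / 2.416 = 0.414.

0.414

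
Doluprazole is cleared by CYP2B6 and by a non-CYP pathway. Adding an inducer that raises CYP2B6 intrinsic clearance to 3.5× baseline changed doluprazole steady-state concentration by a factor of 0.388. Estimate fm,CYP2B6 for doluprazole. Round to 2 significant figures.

Call the CYP2B6 fraction fm. After the interaction, CL_new/CL_old = fm × 3.5 + (1 − fm).
Steady-state concentration ratio = 1 / (new CL fraction), so new CL fraction = 1 / 0.388 = 2.577.
fm × 3.5 + 1 − fm = 2.577  ⇒  fm × (3.5 − 1) = 1.577  ⇒  fm = 0.63.

0.63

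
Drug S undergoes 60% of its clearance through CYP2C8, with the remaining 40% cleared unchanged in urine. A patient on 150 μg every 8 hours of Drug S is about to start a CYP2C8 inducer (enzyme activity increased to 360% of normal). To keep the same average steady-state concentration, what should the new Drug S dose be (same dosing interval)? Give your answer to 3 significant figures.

The CYP2C8 pathway (60% of clearance) is boosted to 3.6× activity: 0.6 × 3.6 = 2.16.
Non-CYP routes (40%) are unchanged.
Relative clearance = 2.16 + 0.4 = 2.56.
Exposure is unchanged when dose changes in proportion to clearance. New dose = 150 μg × 2.56 = 384 μg.

384 μg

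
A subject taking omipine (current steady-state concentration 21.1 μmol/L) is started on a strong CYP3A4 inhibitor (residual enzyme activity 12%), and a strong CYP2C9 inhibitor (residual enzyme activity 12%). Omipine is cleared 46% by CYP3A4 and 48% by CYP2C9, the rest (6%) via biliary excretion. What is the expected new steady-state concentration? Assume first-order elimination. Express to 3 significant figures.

The CYP3A4 pathway (46% of clearance) drops to 0.12× activity: 0.46 × 0.12 = 0.0552.
The CYP2C9 pathway (48% of clearance) drops to 0.12× activity: 0.48 × 0.12 = 0.0576.
The remaining 6% of clearance is unaffected.
Relative clearance = 0.0552 + 0.0576 + 0.06 = 0.1728.
Dividing the baseline by the relative clearance: 21.1 / 0.1728 = 122 μmol/L.

122 μmol/L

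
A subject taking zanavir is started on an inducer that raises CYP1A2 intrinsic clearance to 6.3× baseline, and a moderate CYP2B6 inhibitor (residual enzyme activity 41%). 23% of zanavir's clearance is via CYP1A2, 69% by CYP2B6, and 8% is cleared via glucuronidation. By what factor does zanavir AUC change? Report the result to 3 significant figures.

The CYP1A2 pathway (23% of clearance) is boosted to 6.3× activity: 0.23 × 6.3 = 1.449.
The CYP2B6 pathway (69% of clearance) falls to 0.41× activity: 0.69 × 0.41 = 0.2829.
The remaining 8% of clearance is unaffected.
CL_new/CL_old = 1.449 + 0.2829 + 0.08 = 1.8119.
AUC ∝ 1/CL: fold-change = 1 / 1.8119 = 0.552.

0.552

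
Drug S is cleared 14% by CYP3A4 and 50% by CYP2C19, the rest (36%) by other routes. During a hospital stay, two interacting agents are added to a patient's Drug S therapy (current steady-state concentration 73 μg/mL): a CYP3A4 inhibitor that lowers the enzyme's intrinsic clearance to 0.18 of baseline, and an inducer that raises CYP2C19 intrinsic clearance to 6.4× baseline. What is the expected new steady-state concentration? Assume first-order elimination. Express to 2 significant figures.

20 μg/mL

CYP3A4: 0.14 × 0.18 = 0.0252
CYP2C19: 0.5 × 6.4 = 3.2
Other: 0.36 (unchanged)
New clearance relative to baseline: 0.0252 + 3.2 + 0.36 = 3.5852.
Steady-state concentration ∝ 1/CL: new value = 73 / 3.5852 = 20 μg/mL.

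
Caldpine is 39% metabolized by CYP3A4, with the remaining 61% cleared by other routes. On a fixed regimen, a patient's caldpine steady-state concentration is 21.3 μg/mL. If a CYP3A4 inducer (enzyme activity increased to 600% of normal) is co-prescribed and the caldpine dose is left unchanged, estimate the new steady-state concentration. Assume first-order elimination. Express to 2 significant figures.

7.2 μg/mL

The CYP3A4 pathway (39% of clearance) increases to 6× activity: 0.39 × 6 = 2.34.
The remaining 61% of clearance is unaffected.
Relative clearance = 2.34 + 0.61 = 2.95.
New steady-state concentration = baseline ÷ relative clearance = 21.3 / 2.95 = 7.2 μg/mL.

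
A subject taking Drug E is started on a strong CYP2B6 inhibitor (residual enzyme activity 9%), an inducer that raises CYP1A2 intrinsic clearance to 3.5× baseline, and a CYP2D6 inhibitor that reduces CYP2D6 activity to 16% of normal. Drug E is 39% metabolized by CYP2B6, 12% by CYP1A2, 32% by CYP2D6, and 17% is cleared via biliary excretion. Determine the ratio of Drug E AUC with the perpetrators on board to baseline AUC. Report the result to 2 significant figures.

CYP2B6: 0.39 × 0.09 = 0.0351
CYP1A2: 0.12 × 3.5 = 0.42
CYP2D6: 0.32 × 0.16 = 0.0512
Other: 0.17 (unchanged)
Relative clearance = 0.0351 + 0.42 + 0.0512 + 0.17 = 0.6763.
Because AUC varies inversely with clearance, the combined effect is 1 / 0.6763 = 1.5.

1.5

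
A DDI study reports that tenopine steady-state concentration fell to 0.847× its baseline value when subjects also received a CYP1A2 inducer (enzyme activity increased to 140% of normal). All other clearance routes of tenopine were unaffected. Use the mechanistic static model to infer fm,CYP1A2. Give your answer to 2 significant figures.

0.45

Let fm be the CYP1A2 fraction. New clearance relative to baseline = fm × 1.4 + (1 − fm).
Steady-state concentration ratio = 1 / (new CL fraction), so new CL fraction = 1 / 0.847 = 1.181.
fm × 1.4 + 1 − fm = 1.181  ⇒  fm × (1.4 − 1) = 0.1806  ⇒  fm = 0.45.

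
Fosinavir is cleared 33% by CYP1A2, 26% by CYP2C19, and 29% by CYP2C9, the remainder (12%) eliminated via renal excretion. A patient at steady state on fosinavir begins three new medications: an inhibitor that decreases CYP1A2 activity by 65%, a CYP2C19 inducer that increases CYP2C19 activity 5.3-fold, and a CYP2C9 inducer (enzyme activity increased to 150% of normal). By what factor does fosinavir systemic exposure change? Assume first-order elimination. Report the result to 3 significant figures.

The CYP1A2 pathway (33% of clearance) drops to 0.35× activity: 0.33 × 0.35 = 0.1155.
The CYP2C19 pathway (26% of clearance) increases to 5.3× activity: 0.26 × 5.3 = 1.378.
The CYP2C9 pathway (29% of clearance) increases to 1.5× activity: 0.29 × 1.5 = 0.435.
The remaining 12% of clearance is unaffected.
New clearance relative to baseline: 0.1155 + 1.378 + 0.435 + 0.12 = 2.0485.
Systemic exposure ∝ 1/CL: fold-change = 1 / 2.0485 = 0.488.

0.488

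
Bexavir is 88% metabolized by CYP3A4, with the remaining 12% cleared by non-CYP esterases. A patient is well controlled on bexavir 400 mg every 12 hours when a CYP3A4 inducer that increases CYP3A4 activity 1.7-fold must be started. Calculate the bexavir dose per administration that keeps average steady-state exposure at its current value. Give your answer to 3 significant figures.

646 mg

The CYP3A4 pathway (88% of clearance) is boosted to 1.7× activity: 0.88 × 1.7 = 1.496.
Non-CYP routes (12%) are unchanged.
Relative clearance = 1.496 + 0.12 = 1.616.
To maintain the same steady-state level, dose must scale with clearance: new dose = 400 × 1.616 = 646 mg.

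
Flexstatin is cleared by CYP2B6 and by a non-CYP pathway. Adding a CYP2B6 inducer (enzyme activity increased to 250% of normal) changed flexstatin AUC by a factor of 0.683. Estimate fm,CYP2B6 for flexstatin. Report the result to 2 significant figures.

Call the CYP2B6 fraction fm. After the interaction, CL_new/CL_old = fm × 2.5 + (1 − fm).
AUC ratio = 1 / (new CL fraction), so new CL fraction = 1 / 0.683 = 1.464.
fm × 2.5 + 1 − fm = 1.464  ⇒  fm × (2.5 − 1) = 0.4641  ⇒  fm = 0.31.

0.31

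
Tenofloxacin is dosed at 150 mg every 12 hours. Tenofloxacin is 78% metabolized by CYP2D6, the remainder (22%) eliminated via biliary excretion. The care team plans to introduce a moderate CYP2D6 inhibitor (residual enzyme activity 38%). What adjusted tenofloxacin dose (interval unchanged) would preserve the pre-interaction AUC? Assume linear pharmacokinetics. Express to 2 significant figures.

77 mg

The CYP2D6 pathway (78% of clearance) drops to 0.38× activity: 0.78 × 0.38 = 0.2964.
The remaining 22% of clearance is unaffected.
New clearance relative to baseline: 0.2964 + 0.22 = 0.5164.
Exposure is unchanged when dose changes in proportion to clearance. New dose = 150 mg × 0.5164 = 77 mg.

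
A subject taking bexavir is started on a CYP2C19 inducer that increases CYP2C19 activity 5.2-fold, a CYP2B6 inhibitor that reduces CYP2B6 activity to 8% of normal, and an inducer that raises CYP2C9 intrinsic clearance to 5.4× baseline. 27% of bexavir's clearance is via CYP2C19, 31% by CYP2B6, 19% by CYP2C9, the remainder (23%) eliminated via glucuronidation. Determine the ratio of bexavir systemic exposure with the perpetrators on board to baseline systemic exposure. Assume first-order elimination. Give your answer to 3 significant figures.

0.372

The CYP2C19 pathway (27% of clearance) increases to 5.2× activity: 0.27 × 5.2 = 1.404.
The CYP2B6 pathway (31% of clearance) drops to 0.08× activity: 0.31 × 0.08 = 0.0248.
The CYP2C9 pathway (19% of clearance) increases to 5.4× activity: 0.19 × 5.4 = 1.026.
The remaining 23% of clearance is unaffected.
CL_new/CL_old = 1.404 + 0.0248 + 1.026 + 0.23 = 2.6848.
Systemic exposure ∝ 1/CL: fold-change = 1 / 2.6848 = 0.372.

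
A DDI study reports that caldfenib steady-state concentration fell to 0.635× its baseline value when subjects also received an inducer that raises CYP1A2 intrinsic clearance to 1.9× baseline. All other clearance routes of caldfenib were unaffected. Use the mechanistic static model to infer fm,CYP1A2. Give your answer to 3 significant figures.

0.639

Let fm be the CYP1A2 fraction. New clearance relative to baseline = fm × 1.9 + (1 − fm).
Steady-state concentration ratio = 1 / (new CL fraction), so new CL fraction = 1 / 0.635 = 1.575.
fm × 1.9 + 1 − fm = 1.575  ⇒  fm × (1.9 − 1) = 0.5748  ⇒  fm = 0.639.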